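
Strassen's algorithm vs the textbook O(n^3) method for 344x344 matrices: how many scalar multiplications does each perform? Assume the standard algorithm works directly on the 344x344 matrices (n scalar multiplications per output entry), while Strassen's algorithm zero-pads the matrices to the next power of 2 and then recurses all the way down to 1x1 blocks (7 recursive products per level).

Matrix multiplication for 344x344 matrices:

Strassen's algorithm requires power-of-2 dimensions. Pad 344x344 to 512x512 (next power of 2).

Standard algorithm: 344^3 = 40707584 multiplications
Strassen's algorithm: 7^(log2(512)) = 7^9 = 40353607 multiplications
Savings: 40707584 - 40353607 = 353977 multiplications

Standard: 40707584 multiplications (344^3). Strassen: 40353607 multiplications (7^9, after padding to 512x512). Strassen reduces 8 recursive multiplications to 7 at each level.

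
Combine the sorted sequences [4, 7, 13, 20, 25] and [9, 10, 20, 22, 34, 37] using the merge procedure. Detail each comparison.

Merging process:

Compare 4 vs 9: take 4 from left. Merged: [4]
Compare 7 vs 9: take 7 from left. Merged: [4, 7]
Compare 13 vs 9: take 9 from right. Merged: [4, 7, 9]
Compare 13 vs 10: take 10 from right. Merged: [4, 7, 9, 10]
Compare 13 vs 20: take 13 from left. Merged: [4, 7, 9, 10, 13]
Compare 20 vs 20: take 20 from left. Merged: [4, 7, 9, 10, 13, 20]
Compare 25 vs 20: take 20 from right. Merged: [4, 7, 9, 10, 13, 20, 20]
Compare 25 vs 22: take 22 from right. Merged: [4, 7, 9, 10, 13, 20, 20, 22]
Compare 25 vs 34: take 25 from left. Merged: [4, 7, 9, 10, 13, 20, 20, 22, 25]
Append remaining from right: [34, 37]. Merged: [4, 7, 9, 10, 13, 20, 20, 22, 25, 34, 37]

Final merged array: [4, 7, 9, 10, 13, 20, 20, 22, 25, 34, 37]
Total comparisons: 9

The merged array is [4, 7, 9, 10, 13, 20, 20, 22, 25, 34, 37], requiring 9 comparisons. The merge step runs in O(n) time where n is the total number of elements.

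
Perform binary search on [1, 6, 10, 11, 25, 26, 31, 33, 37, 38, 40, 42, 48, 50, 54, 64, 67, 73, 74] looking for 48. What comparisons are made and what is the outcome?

Binary search for 48 in [1, 6, 10, 11, 25, 26, 31, 33, 37, 38, 40, 42, 48, 50, 54, 64, 67, 73, 74]:

lo=0, hi=18, mid=9, arr[mid]=38 -> 38 < 48, search right half
lo=10, hi=18, mid=14, arr[mid]=54 -> 54 > 48, search left half
lo=10, hi=13, mid=11, arr[mid]=42 -> 42 < 48, search right half
lo=12, hi=13, mid=12, arr[mid]=48 -> Found target at index 12!

Binary search finds 48 at index 12 after 4 comparisons. The search repeatedly halves the search space by comparing with the middle element.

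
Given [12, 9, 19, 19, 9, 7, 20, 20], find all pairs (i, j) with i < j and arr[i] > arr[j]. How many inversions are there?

Finding inversions in [12, 9, 19, 19, 9, 7, 20, 20]:

(0, 1): arr[0]=12 > arr[1]=9
(0, 4): arr[0]=12 > arr[4]=9
(0, 5): arr[0]=12 > arr[5]=7
(1, 5): arr[1]=9 > arr[5]=7
(2, 4): arr[2]=19 > arr[4]=9
(2, 5): arr[2]=19 > arr[5]=7
(3, 4): arr[3]=19 > arr[4]=9
(3, 5): arr[3]=19 > arr[5]=7
(4, 5): arr[4]=9 > arr[5]=7

Total inversions: 9

The array has 9 inversion(s): (0,1), (0,4), (0,5), (1,5), (2,4), (2,5), (3,4), (3,5), (4,5). Each pair (i,j) satisfies i < j and arr[i] > arr[j].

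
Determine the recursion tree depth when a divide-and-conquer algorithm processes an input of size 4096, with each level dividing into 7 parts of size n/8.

For divide and conquer with division factor 8:

Problem sizes at each level:
Level 0: 4096
Level 1: 512
Level 2: 64
Level 3: 8
Level 4: 1

The root is level 0 and the size-1 base case is level 4 (the tree spans levels 0 through 4, i.e. 5 levels counting the root), so the depth is the number of divisions: log_8(4096) = 4

The recursion tree depth is log_8(4096) = 4. At each level, the problem size is divided by 8, so it takes 4 divisions to reduce to a base case of size 1. The algorithm makes 7 recursive calls at each level.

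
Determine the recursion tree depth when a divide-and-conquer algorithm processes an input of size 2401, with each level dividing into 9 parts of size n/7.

For divide and conquer with division factor 7:

Problem sizes at each level:
Level 0: 2401
Level 1: 343
Level 2: 49
Level 3: 7
Level 4: 1

The root is level 0 and the size-1 base case is level 4 (the tree spans levels 0 through 4, i.e. 5 levels counting the root), so the depth is the number of divisions: log_7(2401) = 4

The recursion tree depth is log_7(2401) = 4. At each level, the problem size is divided by 7, so it takes 4 divisions to reduce to a base case of size 1. The algorithm makes 9 recursive calls at each level.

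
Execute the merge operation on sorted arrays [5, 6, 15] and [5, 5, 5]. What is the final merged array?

Merging process:

Compare 5 vs 5: take 5 from left. Merged: [5]
Compare 6 vs 5: take 5 from right. Merged: [5, 5]
Compare 6 vs 5: take 5 from right. Merged: [5, 5, 5]
Compare 6 vs 5: take 5 from right. Merged: [5, 5, 5, 5]
Append remaining from left: [6, 15]. Merged: [5, 5, 5, 5, 6, 15]

Final merged array: [5, 5, 5, 5, 6, 15]
Total comparisons: 4

The merged array is [5, 5, 5, 5, 6, 15], requiring 4 comparisons. The merge step runs in O(n) time where n is the total number of elements.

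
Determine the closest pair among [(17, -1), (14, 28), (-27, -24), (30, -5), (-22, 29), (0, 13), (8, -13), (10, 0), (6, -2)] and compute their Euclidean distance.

Computing all pairwise distances among 9 points:

d((17, -1), (14, 28)) = 29.1548
d((17, -1), (-27, -24)) = 49.6488
d((17, -1), (30, -5)) = 13.6015
d((17, -1), (-22, 29)) = 49.2037
d((17, -1), (0, 13)) = 22.0227
d((17, -1), (8, -13)) = 15.0
d((17, -1), (10, 0)) = 7.0711
d((17, -1), (6, -2)) = 11.0454
d((14, 28), (-27, -24)) = 66.2193
d((14, 28), (30, -5)) = 36.6742
d((14, 28), (-22, 29)) = 36.0139
d((14, 28), (0, 13)) = 20.5183
d((14, 28), (8, -13)) = 41.4367
d((14, 28), (10, 0)) = 28.2843
d((14, 28), (6, -2)) = 31.0483
d((-27, -24), (30, -5)) = 60.0833
d((-27, -24), (-22, 29)) = 53.2353
d((-27, -24), (0, 13)) = 45.8039
d((-27, -24), (8, -13)) = 36.6879
d((-27, -24), (10, 0)) = 44.1022
d((-27, -24), (6, -2)) = 39.6611
d((30, -5), (-22, 29)) = 62.1289
d((30, -5), (0, 13)) = 34.9857
d((30, -5), (8, -13)) = 23.4094
d((30, -5), (10, 0)) = 20.6155
d((30, -5), (6, -2)) = 24.1868
d((-22, 29), (0, 13)) = 27.2029
d((-22, 29), (8, -13)) = 51.614
d((-22, 29), (10, 0)) = 43.1856
d((-22, 29), (6, -2)) = 41.7732
d((0, 13), (8, -13)) = 27.2029
d((0, 13), (10, 0)) = 16.4012
d((0, 13), (6, -2)) = 16.1555
d((8, -13), (10, 0)) = 13.1529
d((8, -13), (6, -2)) = 11.1803
d((10, 0), (6, -2)) = 4.4721 <-- minimum

Closest pair: (10, 0) and (6, -2) with distance 4.4721

The closest pair is (10, 0) and (6, -2) with Euclidean distance 4.4721. For 9 points, brute-force pairwise comparison is shown above. For large n, the divide-and-conquer algorithm (sort by x, recurse on halves, check the dividing strip) achieves O(n log n).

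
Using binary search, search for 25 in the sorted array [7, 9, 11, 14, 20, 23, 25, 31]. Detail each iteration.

Binary search for 25 in [7, 9, 11, 14, 20, 23, 25, 31]:

lo=0, hi=7, mid=3, arr[mid]=14 -> 14 < 25, search right half
lo=4, hi=7, mid=5, arr[mid]=23 -> 23 < 25, search right half
lo=6, hi=7, mid=6, arr[mid]=25 -> Found target at index 6!

Binary search finds 25 at index 6 after 3 comparisons. The search repeatedly halves the search space by comparing with the middle element.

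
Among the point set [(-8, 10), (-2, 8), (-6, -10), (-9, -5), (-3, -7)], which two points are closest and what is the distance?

Computing all pairwise distances among 5 points:

d((-8, 10), (-2, 8)) = 6.3246
d((-8, 10), (-6, -10)) = 20.0998
d((-8, 10), (-9, -5)) = 15.0333
d((-8, 10), (-3, -7)) = 17.72
d((-2, 8), (-6, -10)) = 18.4391
d((-2, 8), (-9, -5)) = 14.7648
d((-2, 8), (-3, -7)) = 15.0333
d((-6, -10), (-9, -5)) = 5.831
d((-6, -10), (-3, -7)) = 4.2426 <-- minimum
d((-9, -5), (-3, -7)) = 6.3246

Closest pair: (-6, -10) and (-3, -7) with distance 4.2426

The closest pair is (-6, -10) and (-3, -7) with Euclidean distance 4.2426. For 5 points, brute-force pairwise comparison is shown above. For large n, the divide-and-conquer algorithm (sort by x, recurse on halves, check the dividing strip) achieves O(n log n).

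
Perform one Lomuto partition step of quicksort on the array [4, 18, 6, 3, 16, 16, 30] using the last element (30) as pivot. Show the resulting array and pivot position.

Lomuto partition with pivot = 30:

Initial array: [4, 18, 6, 3, 16, 16, 30]

arr[0]=4 <= 30: swap with position 0, array becomes [4, 18, 6, 3, 16, 16, 30]
arr[1]=18 <= 30: swap with position 1, array becomes [4, 18, 6, 3, 16, 16, 30]
arr[2]=6 <= 30: swap with position 2, array becomes [4, 18, 6, 3, 16, 16, 30]
arr[3]=3 <= 30: swap with position 3, array becomes [4, 18, 6, 3, 16, 16, 30]
arr[4]=16 <= 30: swap with position 4, array becomes [4, 18, 6, 3, 16, 16, 30]
arr[5]=16 <= 30: swap with position 5, array becomes [4, 18, 6, 3, 16, 16, 30]

Place pivot at position 6: [4, 18, 6, 3, 16, 16, 30]
Pivot position: 6

After partitioning with pivot 30, the array becomes [4, 18, 6, 3, 16, 16, 30]. The pivot is placed at index 6. All elements to the left of the pivot are <= 30, and all elements to the right are > 30.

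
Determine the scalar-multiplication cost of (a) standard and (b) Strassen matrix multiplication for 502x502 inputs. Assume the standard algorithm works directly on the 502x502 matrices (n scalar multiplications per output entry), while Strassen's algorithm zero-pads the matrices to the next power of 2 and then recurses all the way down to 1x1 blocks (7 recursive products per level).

Matrix multiplication for 502x502 matrices:

Strassen's algorithm requires power-of-2 dimensions. Pad 502x502 to 512x512 (next power of 2).

Standard algorithm: 502^3 = 126506008 multiplications
Strassen's algorithm: 7^(log2(512)) = 7^9 = 40353607 multiplications
Savings: 126506008 - 40353607 = 86152401 multiplications

Standard: 126506008 multiplications (502^3). Strassen: 40353607 multiplications (7^9, after padding to 512x512). Strassen reduces 8 recursive multiplications to 7 at each level.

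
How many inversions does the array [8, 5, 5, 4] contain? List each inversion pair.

Finding inversions in [8, 5, 5, 4]:

(0, 1): arr[0]=8 > arr[1]=5
(0, 2): arr[0]=8 > arr[2]=5
(0, 3): arr[0]=8 > arr[3]=4
(1, 3): arr[1]=5 > arr[3]=4
(2, 3): arr[2]=5 > arr[3]=4

Total inversions: 5

The array has 5 inversion(s): (0,1), (0,2), (0,3), (1,3), (2,3). Each pair (i,j) satisfies i < j and arr[i] > arr[j].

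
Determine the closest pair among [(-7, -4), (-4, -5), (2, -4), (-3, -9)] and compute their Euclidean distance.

Computing all pairwise distances among 4 points:

d((-7, -4), (-4, -5)) = 3.1623 <-- minimum
d((-7, -4), (2, -4)) = 9.0
d((-7, -4), (-3, -9)) = 6.4031
d((-4, -5), (2, -4)) = 6.0828
d((-4, -5), (-3, -9)) = 4.1231
d((2, -4), (-3, -9)) = 7.0711

Closest pair: (-7, -4) and (-4, -5) with distance 3.1623

The closest pair is (-7, -4) and (-4, -5) with Euclidean distance 3.1623. For 4 points, brute-force pairwise comparison is shown above. For large n, the divide-and-conquer algorithm (sort by x, recurse on halves, check the dividing strip) achieves O(n log n).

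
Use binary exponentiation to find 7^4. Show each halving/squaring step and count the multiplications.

Computing 7^4 by squaring (build up from 7^1; each line after the first costs one multiplication):

7^1 = 7
7^2 = (7^1)^2 = 7^2 = 49
7^4 = (7^2)^2 = 49^2 = 2401

Result: 2401
Multiplications needed: 2 (2 lines after 7^1)

7^4 = 2401. Using exponentiation by squaring, this requires 2 multiplications. The key idea: if the exponent is even, square the half-power; if odd, multiply by the base once.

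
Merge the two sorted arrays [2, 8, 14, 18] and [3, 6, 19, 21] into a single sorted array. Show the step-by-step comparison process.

Merging process:

Compare 2 vs 3: take 2 from left. Merged: [2]
Compare 8 vs 3: take 3 from right. Merged: [2, 3]
Compare 8 vs 6: take 6 from right. Merged: [2, 3, 6]
Compare 8 vs 19: take 8 from left. Merged: [2, 3, 6, 8]
Compare 14 vs 19: take 14 from left. Merged: [2, 3, 6, 8, 14]
Compare 18 vs 19: take 18 from left. Merged: [2, 3, 6, 8, 14, 18]
Append remaining from right: [19, 21]. Merged: [2, 3, 6, 8, 14, 18, 19, 21]

Final merged array: [2, 3, 6, 8, 14, 18, 19, 21]
Total comparisons: 6

The merged array is [2, 3, 6, 8, 14, 18, 19, 21], requiring 6 comparisons. The merge step runs in O(n) time where n is the total number of elements.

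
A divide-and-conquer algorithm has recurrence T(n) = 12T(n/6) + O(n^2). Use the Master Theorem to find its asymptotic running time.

Master Theorem for T(n) = 12T(n/6) + O(n^2):

a = 12, b = 6, c = 2
log_b(a) = log_6(12) = 1.3869

Case 3: c = 2 > log_6(12) = 1.3869
T(n) = O(n^2) = O(n^2)

For T(n) = 12T(n/6) + O(n^2): log_6(12) = 1.3869. This is Case 3 of the Master Theorem (c > log_b(a), work dominated by root), giving O(n^2).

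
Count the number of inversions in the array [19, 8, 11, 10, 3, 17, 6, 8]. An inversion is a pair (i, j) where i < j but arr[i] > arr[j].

Finding inversions in [19, 8, 11, 10, 3, 17, 6, 8]:

(0, 1): arr[0]=19 > arr[1]=8
(0, 2): arr[0]=19 > arr[2]=11
(0, 3): arr[0]=19 > arr[3]=10
(0, 4): arr[0]=19 > arr[4]=3
(0, 5): arr[0]=19 > arr[5]=17
(0, 6): arr[0]=19 > arr[6]=6
(0, 7): arr[0]=19 > arr[7]=8
(1, 4): arr[1]=8 > arr[4]=3
(1, 6): arr[1]=8 > arr[6]=6
(2, 3): arr[2]=11 > arr[3]=10
(2, 4): arr[2]=11 > arr[4]=3
(2, 6): arr[2]=11 > arr[6]=6
(2, 7): arr[2]=11 > arr[7]=8
(3, 4): arr[3]=10 > arr[4]=3
(3, 6): arr[3]=10 > arr[6]=6
(3, 7): arr[3]=10 > arr[7]=8
(5, 6): arr[5]=17 > arr[6]=6
(5, 7): arr[5]=17 > arr[7]=8

Total inversions: 18

The array has 18 inversion(s): (0,1), (0,2), (0,3), (0,4), (0,5), (0,6), (0,7), (1,4), (1,6), (2,3), (2,4), (2,6), (2,7), (3,4), (3,6), (3,7), (5,6), (5,7). Each pair (i,j) satisfies i < j and arr[i] > arr[j].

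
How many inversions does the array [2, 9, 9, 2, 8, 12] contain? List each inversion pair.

Finding inversions in [2, 9, 9, 2, 8, 12]:

(1, 3): arr[1]=9 > arr[3]=2
(1, 4): arr[1]=9 > arr[4]=8
(2, 3): arr[2]=9 > arr[3]=2
(2, 4): arr[2]=9 > arr[4]=8

Total inversions: 4

The array has 4 inversion(s): (1,3), (1,4), (2,3), (2,4). Each pair (i,j) satisfies i < j and arr[i] > arr[j].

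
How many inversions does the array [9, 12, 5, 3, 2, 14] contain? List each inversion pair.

Finding inversions in [9, 12, 5, 3, 2, 14]:

(0, 2): arr[0]=9 > arr[2]=5
(0, 3): arr[0]=9 > arr[3]=3
(0, 4): arr[0]=9 > arr[4]=2
(1, 2): arr[1]=12 > arr[2]=5
(1, 3): arr[1]=12 > arr[3]=3
(1, 4): arr[1]=12 > arr[4]=2
(2, 3): arr[2]=5 > arr[3]=3
(2, 4): arr[2]=5 > arr[4]=2
(3, 4): arr[3]=3 > arr[4]=2

Total inversions: 9

The array has 9 inversion(s): (0,2), (0,3), (0,4), (1,2), (1,3), (1,4), (2,3), (2,4), (3,4). Each pair (i,j) satisfies i < j and arr[i] > arr[j].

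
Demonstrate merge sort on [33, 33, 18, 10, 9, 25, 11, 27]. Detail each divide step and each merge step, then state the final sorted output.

Merge sort trace:

Split: [33, 33, 18, 10, 9, 25, 11, 27] -> [33, 33, 18, 10] and [9, 25, 11, 27]
  Split: [33, 33, 18, 10] -> [33, 33] and [18, 10]
    Split: [33, 33] -> [33] and [33]
    Merge: [33] + [33] -> [33, 33]
    Split: [18, 10] -> [18] and [10]
    Merge: [18] + [10] -> [10, 18]
  Merge: [33, 33] + [10, 18] -> [10, 18, 33, 33]
  Split: [9, 25, 11, 27] -> [9, 25] and [11, 27]
    Split: [9, 25] -> [9] and [25]
    Merge: [9] + [25] -> [9, 25]
    Split: [11, 27] -> [11] and [27]
    Merge: [11] + [27] -> [11, 27]
  Merge: [9, 25] + [11, 27] -> [9, 11, 25, 27]
Merge: [10, 18, 33, 33] + [9, 11, 25, 27] -> [9, 10, 11, 18, 25, 27, 33, 33]

Final sorted array: [9, 10, 11, 18, 25, 27, 33, 33]

The merge sort proceeds by recursively splitting the array and merging sorted halves.
After all merges, the sorted array is [9, 10, 11, 18, 25, 27, 33, 33].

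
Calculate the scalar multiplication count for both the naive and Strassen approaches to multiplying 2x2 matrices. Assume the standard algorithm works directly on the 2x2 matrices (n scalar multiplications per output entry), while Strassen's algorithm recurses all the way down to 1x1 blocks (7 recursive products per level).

Matrix multiplication for 2x2 matrices:

Standard algorithm: 2^3 = 8 multiplications
Strassen's algorithm: 7^(log2(2)) = 7^1 = 7 multiplications
Savings: 8 - 7 = 1 multiplications

Standard: 8 multiplications (2^3). Strassen: 7 multiplications (7^1). Strassen reduces 8 recursive multiplications to 7 at each level.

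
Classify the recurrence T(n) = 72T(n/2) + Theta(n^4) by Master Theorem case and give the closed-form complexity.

Master Theorem for T(n) = 72T(n/2) + O(n^4):

a = 72, b = 2, c = 4
log_b(a) = log_2(72) = 6.1699

Case 1: c = 4 < log_2(72) = 6.1699
T(n) = O(n^(log_2 72))

For T(n) = 72T(n/2) + O(n^4): log_2(72) = 6.1699. This is Case 1 of the Master Theorem (c < log_b(a), work dominated by leaves), giving O(n^(log_2 72)).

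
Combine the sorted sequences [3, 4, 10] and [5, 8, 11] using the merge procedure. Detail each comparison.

Merging process:

Compare 3 vs 5: take 3 from left. Merged: [3]
Compare 4 vs 5: take 4 from left. Merged: [3, 4]
Compare 10 vs 5: take 5 from right. Merged: [3, 4, 5]
Compare 10 vs 8: take 8 from right. Merged: [3, 4, 5, 8]
Compare 10 vs 11: take 10 from left. Merged: [3, 4, 5, 8, 10]
Append remaining from right: [11]. Merged: [3, 4, 5, 8, 10, 11]

Final merged array: [3, 4, 5, 8, 10, 11]
Total comparisons: 5

The merged array is [3, 4, 5, 8, 10, 11], requiring 5 comparisons. The merge step runs in O(n) time where n is the total number of elements.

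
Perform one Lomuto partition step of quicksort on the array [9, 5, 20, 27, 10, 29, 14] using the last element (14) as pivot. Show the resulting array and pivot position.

Lomuto partition with pivot = 14:

Initial array: [9, 5, 20, 27, 10, 29, 14]

arr[0]=9 <= 14: swap with position 0, array becomes [9, 5, 20, 27, 10, 29, 14]
arr[1]=5 <= 14: swap with position 1, array becomes [9, 5, 20, 27, 10, 29, 14]
arr[2]=20 > 14: no swap
arr[3]=27 > 14: no swap
arr[4]=10 <= 14: swap with position 2, array becomes [9, 5, 10, 27, 20, 29, 14]
arr[5]=29 > 14: no swap

Place pivot at position 3: [9, 5, 10, 14, 20, 29, 27]
Pivot position: 3

After partitioning with pivot 14, the array becomes [9, 5, 10, 14, 20, 29, 27]. The pivot is placed at index 3. All elements to the left of the pivot are <= 14, and all elements to the right are > 14.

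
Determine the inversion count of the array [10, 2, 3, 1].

Finding inversions in [10, 2, 3, 1]:

(0, 1): arr[0]=10 > arr[1]=2
(0, 2): arr[0]=10 > arr[2]=3
(0, 3): arr[0]=10 > arr[3]=1
(1, 3): arr[1]=2 > arr[3]=1
(2, 3): arr[2]=3 > arr[3]=1

Total inversions: 5

The array has 5 inversion(s): (0,1), (0,2), (0,3), (1,3), (2,3). Each pair (i,j) satisfies i < j and arr[i] > arr[j].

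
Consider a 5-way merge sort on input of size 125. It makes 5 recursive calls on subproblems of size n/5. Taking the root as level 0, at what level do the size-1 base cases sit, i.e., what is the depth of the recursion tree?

For divide and conquer with division factor 5:

Problem sizes at each level:
Level 0: 125
Level 1: 25
Level 2: 5
Level 3: 1

The root is level 0 and the size-1 base case is level 3 (the tree spans levels 0 through 3, i.e. 4 levels counting the root), so the depth is the number of divisions: log_5(125) = 3

The recursion tree depth is log_5(125) = 3. At each level, the problem size is divided by 5, so it takes 3 divisions to reduce to a base case of size 1. The algorithm makes 5 recursive calls at each level.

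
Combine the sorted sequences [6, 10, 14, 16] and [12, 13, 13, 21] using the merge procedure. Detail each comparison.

Merging process:

Compare 6 vs 12: take 6 from left. Merged: [6]
Compare 10 vs 12: take 10 from left. Merged: [6, 10]
Compare 14 vs 12: take 12 from right. Merged: [6, 10, 12]
Compare 14 vs 13: take 13 from right. Merged: [6, 10, 12, 13]
Compare 14 vs 13: take 13 from right. Merged: [6, 10, 12, 13, 13]
Compare 14 vs 21: take 14 from left. Merged: [6, 10, 12, 13, 13, 14]
Compare 16 vs 21: take 16 from left. Merged: [6, 10, 12, 13, 13, 14, 16]
Append remaining from right: [21]. Merged: [6, 10, 12, 13, 13, 14, 16, 21]

Final merged array: [6, 10, 12, 13, 13, 14, 16, 21]
Total comparisons: 7

The merged array is [6, 10, 12, 13, 13, 14, 16, 21], requiring 7 comparisons. The merge step runs in O(n) time where n is the total number of elements.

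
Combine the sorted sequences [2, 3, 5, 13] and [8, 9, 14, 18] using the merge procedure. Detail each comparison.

Merging process:

Compare 2 vs 8: take 2 from left. Merged: [2]
Compare 3 vs 8: take 3 from left. Merged: [2, 3]
Compare 5 vs 8: take 5 from left. Merged: [2, 3, 5]
Compare 13 vs 8: take 8 from right. Merged: [2, 3, 5, 8]
Compare 13 vs 9: take 9 from right. Merged: [2, 3, 5, 8, 9]
Compare 13 vs 14: take 13 from left. Merged: [2, 3, 5, 8, 9, 13]
Append remaining from right: [14, 18]. Merged: [2, 3, 5, 8, 9, 13, 14, 18]

Final merged array: [2, 3, 5, 8, 9, 13, 14, 18]
Total comparisons: 6

The merged array is [2, 3, 5, 8, 9, 13, 14, 18], requiring 6 comparisons. The merge step runs in O(n) time where n is the total number of elements.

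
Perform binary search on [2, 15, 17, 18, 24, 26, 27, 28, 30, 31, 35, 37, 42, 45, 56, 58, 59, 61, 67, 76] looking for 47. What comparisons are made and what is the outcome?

Binary search for 47 in [2, 15, 17, 18, 24, 26, 27, 28, 30, 31, 35, 37, 42, 45, 56, 58, 59, 61, 67, 76]:

lo=0, hi=19, mid=9, arr[mid]=31 -> 31 < 47, search right half
lo=10, hi=19, mid=14, arr[mid]=56 -> 56 > 47, search left half
lo=10, hi=13, mid=11, arr[mid]=37 -> 37 < 47, search right half
lo=12, hi=13, mid=12, arr[mid]=42 -> 42 < 47, search right half
lo=13, hi=13, mid=13, arr[mid]=45 -> 45 < 47, search right half
lo=14 > hi=13, target 47 not found

Binary search determines that 47 is not in the array after 5 comparisons. The search space was exhausted without finding the target.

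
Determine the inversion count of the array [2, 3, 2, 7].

Finding inversions in [2, 3, 2, 7]:

(1, 2): arr[1]=3 > arr[2]=2

Total inversions: 1

The array has 1 inversion(s): (1,2). Each pair (i,j) satisfies i < j and arr[i] > arr[j].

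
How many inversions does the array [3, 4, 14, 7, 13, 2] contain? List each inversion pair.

Finding inversions in [3, 4, 14, 7, 13, 2]:

(0, 5): arr[0]=3 > arr[5]=2
(1, 5): arr[1]=4 > arr[5]=2
(2, 3): arr[2]=14 > arr[3]=7
(2, 4): arr[2]=14 > arr[4]=13
(2, 5): arr[2]=14 > arr[5]=2
(3, 5): arr[3]=7 > arr[5]=2
(4, 5): arr[4]=13 > arr[5]=2

Total inversions: 7

The array has 7 inversion(s): (0,5), (1,5), (2,3), (2,4), (2,5), (3,5), (4,5). Each pair (i,j) satisfies i < j and arr[i] > arr[j].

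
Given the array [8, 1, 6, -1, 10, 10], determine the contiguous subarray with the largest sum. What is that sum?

Using Kadane's algorithm on [8, 1, 6, -1, 10, 10]:

Scanning through the array:
Position 1 (value 1): max_ending_here = 9, max_so_far = 9
Position 2 (value 6): max_ending_here = 15, max_so_far = 15
Position 3 (value -1): max_ending_here = 14, max_so_far = 15
Position 4 (value 10): max_ending_here = 24, max_so_far = 24
Position 5 (value 10): max_ending_here = 34, max_so_far = 34

Maximum subarray: [8, 1, 6, -1, 10, 10]
Maximum sum: 34

The maximum subarray is [8, 1, 6, -1, 10, 10] with sum 34. This subarray runs from index 0 to index 5.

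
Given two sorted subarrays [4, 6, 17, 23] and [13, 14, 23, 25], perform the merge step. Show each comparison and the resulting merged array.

Merging process:

Compare 4 vs 13: take 4 from left. Merged: [4]
Compare 6 vs 13: take 6 from left. Merged: [4, 6]
Compare 17 vs 13: take 13 from right. Merged: [4, 6, 13]
Compare 17 vs 14: take 14 from right. Merged: [4, 6, 13, 14]
Compare 17 vs 23: take 17 from left. Merged: [4, 6, 13, 14, 17]
Compare 23 vs 23: take 23 from left. Merged: [4, 6, 13, 14, 17, 23]
Append remaining from right: [23, 25]. Merged: [4, 6, 13, 14, 17, 23, 23, 25]

Final merged array: [4, 6, 13, 14, 17, 23, 23, 25]
Total comparisons: 6

The merged array is [4, 6, 13, 14, 17, 23, 23, 25], requiring 6 comparisons. The merge step runs in O(n) time where n is the total number of elements.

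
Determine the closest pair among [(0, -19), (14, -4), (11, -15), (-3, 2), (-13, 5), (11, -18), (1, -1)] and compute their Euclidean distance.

Computing all pairwise distances among 7 points:

d((0, -19), (14, -4)) = 20.5183
d((0, -19), (11, -15)) = 11.7047
d((0, -19), (-3, 2)) = 21.2132
d((0, -19), (-13, 5)) = 27.2947
d((0, -19), (11, -18)) = 11.0454
d((0, -19), (1, -1)) = 18.0278
d((14, -4), (11, -15)) = 11.4018
d((14, -4), (-3, 2)) = 18.0278
d((14, -4), (-13, 5)) = 28.4605
d((14, -4), (11, -18)) = 14.3178
d((14, -4), (1, -1)) = 13.3417
d((11, -15), (-3, 2)) = 22.0227
d((11, -15), (-13, 5)) = 31.241
d((11, -15), (11, -18)) = 3.0 <-- minimum
d((11, -15), (1, -1)) = 17.2047
d((-3, 2), (-13, 5)) = 10.4403
d((-3, 2), (11, -18)) = 24.4131
d((-3, 2), (1, -1)) = 5.0
d((-13, 5), (11, -18)) = 33.2415
d((-13, 5), (1, -1)) = 15.2315
d((11, -18), (1, -1)) = 19.7231

Closest pair: (11, -15) and (11, -18) with distance 3.0

The closest pair is (11, -15) and (11, -18) with Euclidean distance 3.0. For 7 points, brute-force pairwise comparison is shown above. For large n, the divide-and-conquer algorithm (sort by x, recurse on halves, check the dividing strip) achieves O(n log n).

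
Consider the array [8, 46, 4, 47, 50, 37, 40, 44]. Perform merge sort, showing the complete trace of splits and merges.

Merge sort trace:

Split: [8, 46, 4, 47, 50, 37, 40, 44] -> [8, 46, 4, 47] and [50, 37, 40, 44]
  Split: [8, 46, 4, 47] -> [8, 46] and [4, 47]
    Split: [8, 46] -> [8] and [46]
    Merge: [8] + [46] -> [8, 46]
    Split: [4, 47] -> [4] and [47]
    Merge: [4] + [47] -> [4, 47]
  Merge: [8, 46] + [4, 47] -> [4, 8, 46, 47]
  Split: [50, 37, 40, 44] -> [50, 37] and [40, 44]
    Split: [50, 37] -> [50] and [37]
    Merge: [50] + [37] -> [37, 50]
    Split: [40, 44] -> [40] and [44]
    Merge: [40] + [44] -> [40, 44]
  Merge: [37, 50] + [40, 44] -> [37, 40, 44, 50]
Merge: [4, 8, 46, 47] + [37, 40, 44, 50] -> [4, 8, 37, 40, 44, 46, 47, 50]

Final sorted array: [4, 8, 37, 40, 44, 46, 47, 50]

The merge sort proceeds by recursively splitting the array and merging sorted halves.
After all merges, the sorted array is [4, 8, 37, 40, 44, 46, 47, 50].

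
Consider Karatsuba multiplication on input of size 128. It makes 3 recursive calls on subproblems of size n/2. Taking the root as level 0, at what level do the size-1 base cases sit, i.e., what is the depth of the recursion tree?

For divide and conquer with division factor 2:

Problem sizes at each level:
Level 0: 128
Level 1: 64
Level 2: 32
Level 3: 16
Level 4: 8
Level 5: 4
Level 6: 2
Level 7: 1

The root is level 0 and the size-1 base case is level 7 (the tree spans levels 0 through 7, i.e. 8 levels counting the root), so the depth is the number of divisions: log_2(128) = 7

The recursion tree depth is log_2(128) = 7. At each level, the problem size is divided by 2, so it takes 7 divisions to reduce to a base case of size 1. The algorithm makes 3 recursive calls at each level.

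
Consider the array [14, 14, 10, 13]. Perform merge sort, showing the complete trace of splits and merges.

Merge sort trace:

Split: [14, 14, 10, 13] -> [14, 14] and [10, 13]
  Split: [14, 14] -> [14] and [14]
  Merge: [14] + [14] -> [14, 14]
  Split: [10, 13] -> [10] and [13]
  Merge: [10] + [13] -> [10, 13]
Merge: [14, 14] + [10, 13] -> [10, 13, 14, 14]

Final sorted array: [10, 13, 14, 14]

The merge sort proceeds by recursively splitting the array and merging sorted halves.
After all merges, the sorted array is [10, 13, 14, 14].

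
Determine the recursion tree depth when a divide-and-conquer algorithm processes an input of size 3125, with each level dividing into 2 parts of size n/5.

For divide and conquer with division factor 5:

Problem sizes at each level:
Level 0: 3125
Level 1: 625
Level 2: 125
Level 3: 25
Level 4: 5
Level 5: 1

The root is level 0 and the size-1 base case is level 5 (the tree spans levels 0 through 5, i.e. 6 levels counting the root), so the depth is the number of divisions: log_5(3125) = 5

The recursion tree depth is log_5(3125) = 5. At each level, the problem size is divided by 5, so it takes 5 divisions to reduce to a base case of size 1. The algorithm makes 2 recursive calls at each level.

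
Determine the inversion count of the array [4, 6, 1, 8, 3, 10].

Finding inversions in [4, 6, 1, 8, 3, 10]:

(0, 2): arr[0]=4 > arr[2]=1
(0, 4): arr[0]=4 > arr[4]=3
(1, 2): arr[1]=6 > arr[2]=1
(1, 4): arr[1]=6 > arr[4]=3
(3, 4): arr[3]=8 > arr[4]=3

Total inversions: 5

The array has 5 inversion(s): (0,2), (0,4), (1,2), (1,4), (3,4). Each pair (i,j) satisfies i < j and arr[i] > arr[j].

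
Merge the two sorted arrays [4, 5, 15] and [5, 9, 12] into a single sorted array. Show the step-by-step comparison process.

Merging process:

Compare 4 vs 5: take 4 from left. Merged: [4]
Compare 5 vs 5: take 5 from left. Merged: [4, 5]
Compare 15 vs 5: take 5 from right. Merged: [4, 5, 5]
Compare 15 vs 9: take 9 from right. Merged: [4, 5, 5, 9]
Compare 15 vs 12: take 12 from right. Merged: [4, 5, 5, 9, 12]
Append remaining from left: [15]. Merged: [4, 5, 5, 9, 12, 15]

Final merged array: [4, 5, 5, 9, 12, 15]
Total comparisons: 5

The merged array is [4, 5, 5, 9, 12, 15], requiring 5 comparisons. The merge step runs in O(n) time where n is the total number of elements.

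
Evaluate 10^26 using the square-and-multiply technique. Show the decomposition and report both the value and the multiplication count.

Computing 10^26 by squaring (build up from 10^1; each line after the first costs one multiplication):

10^1 = 10
10^2 = (10^1)^2 = 10^2 = 100
10^3 = 10 * 10^2 = 10 * 100 = 1000
10^6 = (10^3)^2 = 1000^2 = 1000000
10^12 = (10^6)^2 = 1000000^2 = 1000000000000
10^13 = 10 * 10^12 = 10 * 1000000000000 = 10000000000000
10^26 = (10^13)^2 = 10000000000000^2 = 100000000000000000000000000

Result: 100000000000000000000000000
Multiplications needed: 6 (6 lines after 10^1)

10^26 = 100000000000000000000000000. Using exponentiation by squaring, this requires 6 multiplications. The key idea: if the exponent is even, square the half-power; if odd, multiply by the base once.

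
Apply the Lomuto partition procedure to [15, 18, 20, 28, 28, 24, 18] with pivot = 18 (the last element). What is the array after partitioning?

Lomuto partition with pivot = 18:

Initial array: [15, 18, 20, 28, 28, 24, 18]

arr[0]=15 <= 18: swap with position 0, array becomes [15, 18, 20, 28, 28, 24, 18]
arr[1]=18 <= 18: swap with position 1, array becomes [15, 18, 20, 28, 28, 24, 18]
arr[2]=20 > 18: no swap
arr[3]=28 > 18: no swap
arr[4]=28 > 18: no swap
arr[5]=24 > 18: no swap

Place pivot at position 2: [15, 18, 18, 28, 28, 24, 20]
Pivot position: 2

After partitioning with pivot 18, the array becomes [15, 18, 18, 28, 28, 24, 20]. The pivot is placed at index 2. All elements to the left of the pivot are <= 18, and all elements to the right are > 18.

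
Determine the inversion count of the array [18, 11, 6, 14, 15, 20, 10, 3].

Finding inversions in [18, 11, 6, 14, 15, 20, 10, 3]:

(0, 1): arr[0]=18 > arr[1]=11
(0, 2): arr[0]=18 > arr[2]=6
(0, 3): arr[0]=18 > arr[3]=14
(0, 4): arr[0]=18 > arr[4]=15
(0, 6): arr[0]=18 > arr[6]=10
(0, 7): arr[0]=18 > arr[7]=3
(1, 2): arr[1]=11 > arr[2]=6
(1, 6): arr[1]=11 > arr[6]=10
(1, 7): arr[1]=11 > arr[7]=3
(2, 7): arr[2]=6 > arr[7]=3
(3, 6): arr[3]=14 > arr[6]=10
(3, 7): arr[3]=14 > arr[7]=3
(4, 6): arr[4]=15 > arr[6]=10
(4, 7): arr[4]=15 > arr[7]=3
(5, 6): arr[5]=20 > arr[6]=10
(5, 7): arr[5]=20 > arr[7]=3
(6, 7): arr[6]=10 > arr[7]=3

Total inversions: 17

The array has 17 inversion(s): (0,1), (0,2), (0,3), (0,4), (0,6), (0,7), (1,2), (1,6), (1,7), (2,7), (3,6), (3,7), (4,6), (4,7), (5,6), (5,7), (6,7). Each pair (i,j) satisfies i < j and arr[i] > arr[j].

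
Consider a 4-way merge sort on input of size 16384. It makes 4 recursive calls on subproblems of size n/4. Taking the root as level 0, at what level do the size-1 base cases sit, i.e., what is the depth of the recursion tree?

For divide and conquer with division factor 4:

Problem sizes at each level:
Level 0: 16384
Level 1: 4096
Level 2: 1024
Level 3: 256
Level 4: 64
Level 5: 16
Level 6: 4
Level 7: 1

The root is level 0 and the size-1 base case is level 7 (the tree spans levels 0 through 7, i.e. 8 levels counting the root), so the depth is the number of divisions: log_4(16384) = 7

The recursion tree depth is log_4(16384) = 7. At each level, the problem size is divided by 4, so it takes 7 divisions to reduce to a base case of size 1. The algorithm makes 4 recursive calls at each level.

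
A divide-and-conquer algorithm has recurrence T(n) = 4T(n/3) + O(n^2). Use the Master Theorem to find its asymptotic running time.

Master Theorem for T(n) = 4T(n/3) + O(n^2):

a = 4, b = 3, c = 2
log_b(a) = log_3(4) = 1.2619

Case 3: c = 2 > log_3(4) = 1.2619
T(n) = O(n^2) = O(n^2)

For T(n) = 4T(n/3) + O(n^2): log_3(4) = 1.2619. This is Case 3 of the Master Theorem (c > log_b(a), work dominated by root), giving O(n^2).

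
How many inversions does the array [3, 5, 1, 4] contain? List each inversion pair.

Finding inversions in [3, 5, 1, 4]:

(0, 2): arr[0]=3 > arr[2]=1
(1, 2): arr[1]=5 > arr[2]=1
(1, 3): arr[1]=5 > arr[3]=4

Total inversions: 3

The array has 3 inversion(s): (0,2), (1,2), (1,3). Each pair (i,j) satisfies i < j and arr[i] > arr[j].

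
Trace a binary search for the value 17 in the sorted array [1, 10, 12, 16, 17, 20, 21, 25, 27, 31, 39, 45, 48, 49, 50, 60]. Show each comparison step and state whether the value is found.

Binary search for 17 in [1, 10, 12, 16, 17, 20, 21, 25, 27, 31, 39, 45, 48, 49, 50, 60]:

lo=0, hi=15, mid=7, arr[mid]=25 -> 25 > 17, search left half
lo=0, hi=6, mid=3, arr[mid]=16 -> 16 < 17, search right half
lo=4, hi=6, mid=5, arr[mid]=20 -> 20 > 17, search left half
lo=4, hi=4, mid=4, arr[mid]=17 -> Found target at index 4!

Binary search finds 17 at index 4 after 4 comparisons. The search repeatedly halves the search space by comparing with the middle element.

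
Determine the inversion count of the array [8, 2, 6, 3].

Finding inversions in [8, 2, 6, 3]:

(0, 1): arr[0]=8 > arr[1]=2
(0, 2): arr[0]=8 > arr[2]=6
(0, 3): arr[0]=8 > arr[3]=3
(2, 3): arr[2]=6 > arr[3]=3

Total inversions: 4

The array has 4 inversion(s): (0,1), (0,2), (0,3), (2,3). Each pair (i,j) satisfies i < j and arr[i] > arr[j].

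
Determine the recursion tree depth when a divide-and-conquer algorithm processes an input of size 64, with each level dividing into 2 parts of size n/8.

For divide and conquer with division factor 8:

Problem sizes at each level:
Level 0: 64
Level 1: 8
Level 2: 1

The root is level 0 and the size-1 base case is level 2 (the tree spans levels 0 through 2, i.e. 3 levels counting the root), so the depth is the number of divisions: log_8(64) = 2

The recursion tree depth is log_8(64) = 2. At each level, the problem size is divided by 8, so it takes 2 divisions to reduce to a base case of size 1. The algorithm makes 2 recursive calls at each level.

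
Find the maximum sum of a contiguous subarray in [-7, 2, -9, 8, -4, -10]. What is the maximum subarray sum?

Using Kadane's algorithm on [-7, 2, -9, 8, -4, -10]:

Scanning through the array:
Position 1 (value 2): max_ending_here = 2, max_so_far = 2
Position 2 (value -9): max_ending_here = -7, max_so_far = 2
Position 3 (value 8): max_ending_here = 8, max_so_far = 8
Position 4 (value -4): max_ending_here = 4, max_so_far = 8
Position 5 (value -10): max_ending_here = -6, max_so_far = 8

Maximum subarray: [8]
Maximum sum: 8

The maximum subarray is [8] with sum 8. This subarray runs from index 3 to index 3.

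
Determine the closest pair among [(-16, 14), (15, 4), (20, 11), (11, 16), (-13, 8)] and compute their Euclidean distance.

Computing all pairwise distances among 5 points:

d((-16, 14), (15, 4)) = 32.573
d((-16, 14), (20, 11)) = 36.1248
d((-16, 14), (11, 16)) = 27.074
d((-16, 14), (-13, 8)) = 6.7082 <-- minimum
d((15, 4), (20, 11)) = 8.6023
d((15, 4), (11, 16)) = 12.6491
d((15, 4), (-13, 8)) = 28.2843
d((20, 11), (11, 16)) = 10.2956
d((20, 11), (-13, 8)) = 33.1361
d((11, 16), (-13, 8)) = 25.2982

Closest pair: (-16, 14) and (-13, 8) with distance 6.7082

The closest pair is (-16, 14) and (-13, 8) with Euclidean distance 6.7082. For 5 points, brute-force pairwise comparison is shown above. For large n, the divide-and-conquer algorithm (sort by x, recurse on halves, check the dividing strip) achieves O(n log n).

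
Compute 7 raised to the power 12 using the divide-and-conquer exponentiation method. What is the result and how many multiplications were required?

Computing 7^12 by squaring (build up from 7^1; each line after the first costs one multiplication):

7^1 = 7
7^2 = (7^1)^2 = 7^2 = 49
7^3 = 7 * 7^2 = 7 * 49 = 343
7^6 = (7^3)^2 = 343^2 = 117649
7^12 = (7^6)^2 = 117649^2 = 13841287201

Result: 13841287201
Multiplications needed: 4 (4 lines after 7^1)

7^12 = 13841287201. Using exponentiation by squaring, this requires 4 multiplications. The key idea: if the exponent is even, square the half-power; if odd, multiply by the base once.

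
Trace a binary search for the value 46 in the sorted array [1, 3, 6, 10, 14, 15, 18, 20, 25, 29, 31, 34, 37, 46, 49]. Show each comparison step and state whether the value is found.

Binary search for 46 in [1, 3, 6, 10, 14, 15, 18, 20, 25, 29, 31, 34, 37, 46, 49]:

lo=0, hi=14, mid=7, arr[mid]=20 -> 20 < 46, search right half
lo=8, hi=14, mid=11, arr[mid]=34 -> 34 < 46, search right half
lo=12, hi=14, mid=13, arr[mid]=46 -> Found target at index 13!

Binary search finds 46 at index 13 after 3 comparisons. The search repeatedly halves the search space by comparing with the middle element.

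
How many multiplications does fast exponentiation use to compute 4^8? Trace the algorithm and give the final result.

Computing 4^8 by squaring (build up from 4^1; each line after the first costs one multiplication):

4^1 = 4
4^2 = (4^1)^2 = 4^2 = 16
4^4 = (4^2)^2 = 16^2 = 256
4^8 = (4^4)^2 = 256^2 = 65536

Result: 65536
Multiplications needed: 3 (3 lines after 4^1)

4^8 = 65536. Using exponentiation by squaring, this requires 3 multiplications. The key idea: if the exponent is even, square the half-power; if odd, multiply by the base once.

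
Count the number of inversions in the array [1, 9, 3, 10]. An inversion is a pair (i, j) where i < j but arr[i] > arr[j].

Finding inversions in [1, 9, 3, 10]:

(1, 2): arr[1]=9 > arr[2]=3

Total inversions: 1

The array has 1 inversion(s): (1,2). Each pair (i,j) satisfies i < j and arr[i] > arr[j].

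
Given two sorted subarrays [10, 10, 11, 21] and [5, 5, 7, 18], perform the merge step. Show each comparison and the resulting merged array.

Merging process:

Compare 10 vs 5: take 5 from right. Merged: [5]
Compare 10 vs 5: take 5 from right. Merged: [5, 5]
Compare 10 vs 7: take 7 from right. Merged: [5, 5, 7]
Compare 10 vs 18: take 10 from left. Merged: [5, 5, 7, 10]
Compare 10 vs 18: take 10 from left. Merged: [5, 5, 7, 10, 10]
Compare 11 vs 18: take 11 from left. Merged: [5, 5, 7, 10, 10, 11]
Compare 21 vs 18: take 18 from right. Merged: [5, 5, 7, 10, 10, 11, 18]
Append remaining from left: [21]. Merged: [5, 5, 7, 10, 10, 11, 18, 21]

Final merged array: [5, 5, 7, 10, 10, 11, 18, 21]
Total comparisons: 7

The merged array is [5, 5, 7, 10, 10, 11, 18, 21], requiring 7 comparisons. The merge step runs in O(n) time where n is the total number of elements.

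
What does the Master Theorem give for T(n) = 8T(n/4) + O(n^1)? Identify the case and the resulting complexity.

Master Theorem for T(n) = 8T(n/4) + O(n^1):

a = 8, b = 4, c = 1
log_b(a) = log_4(8) = 1.5000

Case 1: c = 1 < log_4(8) = 1.5000
T(n) = O(n^(log_4 8))

For T(n) = 8T(n/4) + O(n^1): log_4(8) = 1.5000. This is Case 1 of the Master Theorem (c < log_b(a), work dominated by leaves), giving O(n^(log_4 8)).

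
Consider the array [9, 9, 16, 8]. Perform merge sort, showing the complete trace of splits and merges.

Merge sort trace:

Split: [9, 9, 16, 8] -> [9, 9] and [16, 8]
  Split: [9, 9] -> [9] and [9]
  Merge: [9] + [9] -> [9, 9]
  Split: [16, 8] -> [16] and [8]
  Merge: [16] + [8] -> [8, 16]
Merge: [9, 9] + [8, 16] -> [8, 9, 9, 16]

Final sorted array: [8, 9, 9, 16]

The merge sort proceeds by recursively splitting the array and merging sorted halves.
After all merges, the sorted array is [8, 9, 9, 16].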